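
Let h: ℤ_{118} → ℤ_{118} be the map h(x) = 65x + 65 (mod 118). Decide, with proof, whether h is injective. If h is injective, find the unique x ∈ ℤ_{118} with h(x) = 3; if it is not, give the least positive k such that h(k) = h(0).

88

Recall that injectivity means: for all s, t in the domain, h(s) = h(t) implies s = t.
If h(s) = h(t), then 65s ≡ 65t (mod 118). Because gcd(65, 118) = 1, we may cancel 65 to get s ≡ t (mod 118).
So h is injective.
We now compute 65⁻¹ mod 118 explicitly. Euclid's algorithm: 118 = 1·65 + 53, 65 = 1·53 + 12, 53 = 4·12 + 5, 12 = 2·5 + 2, 5 = 2·2 + 1; back-substituting gives 1 = 69·65 − 38·118, so 65⁻¹ ≡ 69 (mod 118).
Since h is injective, we compute h⁻¹(3): solve 65x + 65 ≡ 3 (mod 118), i.e. 65x ≡ 56 (mod 118).
Multiplying by 65⁻¹ = 69 gives x ≡ 69·56 = 3864 = 32·118 + 88 ≡ 88 (mod 118).
Check: h(88) = 65·88 + 65 = 5785 = 49·118 + 3 ≡ 3 (mod 118).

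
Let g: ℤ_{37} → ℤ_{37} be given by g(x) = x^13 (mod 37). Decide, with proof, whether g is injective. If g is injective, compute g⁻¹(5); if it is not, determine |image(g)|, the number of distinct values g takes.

Since 37 is prime, the nonzero elements of ℤ_{37} form a cyclic group of order 36.
As gcd(13, 36) = 1, raising to the 13th power is a bijection on this group: if u^13 ≡ v^13 then (uv^{−1})^13 = 1, and the only element of order dividing gcd(13, 36) = 1 is 1, so u = v.
With g(0) = 0 this makes g injective on all of ℤ_{37}, hence bijective (finite equal-size domain and codomain). In particular g is injective.
Since g is injective, we find the preimage of 5. The inverse of x ↦ x^13 on (ℤ_{37})^× is x ↦ x^25, because 13·25 = 325 = 9·36 + 1 ≡ 1 (mod 36) and x^{36} = 1 for x ≠ 0 (Fermat). So g⁻¹(5) = 5^25 mod 37.
Repeated squaring mod 37: 5^1 ≡ 5, 5^2 ≡ 5² = 25, 5^4 ≡ 25² = 625 ≡ 33, 5^8 ≡ 33² = 1089 ≡ 16, 5^16 ≡ 16² = 256 ≡ 34. Since 25 = 16 + 8 + 1, 5^25 ≡ 34·16·5: 34·16 = 544 ≡ 26, then 26·5 = 130 ≡ 19. So 5^25 ≡ 19 (mod 37).
Hence g⁻¹(5) = 19.

19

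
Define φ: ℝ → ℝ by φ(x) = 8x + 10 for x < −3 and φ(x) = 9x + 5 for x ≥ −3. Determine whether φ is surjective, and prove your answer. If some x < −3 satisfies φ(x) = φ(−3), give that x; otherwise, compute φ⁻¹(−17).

Both pieces are strictly increasing (slopes 8 and 9), so each is injective on its own interval.
The left piece maps (−∞, −3) onto (−∞, −14); the right piece maps [−3, ∞) onto [−22, ∞).
The union (−∞, −14) ∪ [−22, ∞) covers ℝ, so φ is surjective.
For the follow-up: the images overlap, so an x < −3 with φ(x) = φ(−3) exists. φ(−3) = −22; solving 8x + 10 = −22 for x < −3 gives x = (−22 − 10)/8 = −4.

-4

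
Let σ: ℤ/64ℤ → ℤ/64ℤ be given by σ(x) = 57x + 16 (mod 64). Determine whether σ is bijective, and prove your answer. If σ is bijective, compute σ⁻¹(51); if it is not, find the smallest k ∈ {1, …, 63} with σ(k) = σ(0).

59

If σ(u) = σ(v), then 57u ≡ 57v (mod 64). Because gcd(57, 64) = 1, we may cancel 57 to get u ≡ v (mod 64).
We now compute 57⁻¹ mod 64 explicitly. Euclid's algorithm: 64 = 1·57 + 7, 57 = 8·7 + 1; back-substituting gives 1 = 9·57 − 8·64, so 57⁻¹ ≡ 9 (mod 64).
Then y ↦ 9(y − 16) is a two-sided inverse to σ, so every y ∈ ℤ/64ℤ has a preimage.
Therefore σ is bijective.
Since σ is bijective, we find σ⁻¹(51): we need 57x ≡ 51 − 16 ≡ 35 (mod 64). Using 57⁻¹ = 9: x ≡ 9·35 = 315 = 4·64 + 59, so x = 59.
Check: σ(59) = 57·59 + 16 = 3379 = 52·64 + 51 ≡ 51 (mod 64).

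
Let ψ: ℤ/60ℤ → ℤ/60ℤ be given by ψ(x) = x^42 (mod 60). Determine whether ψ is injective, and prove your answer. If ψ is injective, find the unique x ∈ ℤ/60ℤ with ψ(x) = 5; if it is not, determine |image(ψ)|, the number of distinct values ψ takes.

ψ(2): Repeated squaring mod 60: 2^1 ≡ 2, 2^2 ≡ 2² = 4, 2^4 ≡ 4² = 16, 2^8 ≡ 16² = 256 ≡ 16, 2^16 ≡ 16² = 256 ≡ 16, 2^32 ≡ 16² = 256 ≡ 16. Since 42 = 32 + 8 + 2, 2^42 ≡ 16·16·4: 16·16 = 256 ≡ 16, then 16·4 = 64 ≡ 4. So 2^42 ≡ 4 (mod 60).
ψ(8): Repeated squaring mod 60: 8^1 ≡ 8, 8^2 ≡ 8² = 64 ≡ 4, 8^4 ≡ 4² = 16, 8^8 ≡ 16² = 256 ≡ 16, 8^16 ≡ 16² = 256 ≡ 16, 8^32 ≡ 16² = 256 ≡ 16. Since 42 = 32 + 8 + 2, 8^42 ≡ 16·16·4: 16·16 = 256 ≡ 16, then 16·4 = 64 ≡ 4. So 8^42 ≡ 4 (mod 60).
So ψ(2) = ψ(8) = 4 while 2 ≠ 8, thus ψ is not injective.
Since ψ is not injective, we determine |image(ψ)|. Computing x^42 mod 60 for each x (by repeated squaring, reducing mod 60 at every step), the values ψ(0), ψ(1), …, ψ(59) are: 0, 1, 4, 9, 16, 25, 36, 49, 4, 21, 40, 1, 24, 49, 16, 45, 16, 49, 24, 1, 40, 21, 4, 49, 36, 25, 16, 9, 4, 1, 0, 1, 4, 9, 16, 25, 36, 49, 4, 21, 40, 1, 24, 49, 16, 45, 16, 49, 24, 1, 40, 21, 4, 49, 36, 25, 16, 9, 4, 1.
The distinct values are {0, 1, 4, 9, 16, 21, 24, 25, 36, 40, 45, 49}; there are 12 of them.

12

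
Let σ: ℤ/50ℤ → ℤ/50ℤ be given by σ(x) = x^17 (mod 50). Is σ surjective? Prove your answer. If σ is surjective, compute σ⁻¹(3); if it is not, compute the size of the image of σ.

42

σ(0) = 0^17 = 0.
σ(10): Repeated squaring mod 50: 10^1 ≡ 10, 10^2 ≡ 10² = 100 ≡ 0, 10^4 ≡ 0² = 0, 10^8 ≡ 0² = 0, 10^16 ≡ 0² = 0. Since 17 = 16 + 1, 10^17 ≡ 0·10: 0·10 = 0. So 10^17 ≡ 0 (mod 50).
So σ(0) = σ(10) = 0 while 0 ≠ 10, hence σ is not injective.
A non-injective map from the 50-element set ℤ/50ℤ to itself takes at most 49 distinct values, so it cannot be surjective. Therefore σ is not surjective.
Since σ is not surjective, we determine |image(σ)|. Computing x^17 mod 50 for each x (by repeated squaring, reducing mod 50 at every step), the values σ(0), σ(1), …, σ(49) are: 0, 1, 22, 13, 34, 25, 36, 7, 48, 19, 0, 21, 42, 33, 4, 25, 6, 27, 18, 39, 0, 41, 12, 3, 24, 25, 26, 47, 38, 9, 0, 11, 32, 23, 44, 25, 46, 17, 8, 29, 0, 31, 2, 43, 14, 25, 16, 37, 28, 49.
The distinct values are {0, 1, 2, 3, 4, 6, 7, 8, 9, 11, 12, 13, 14, 16, 17, 18, 19, 21, 22, 23, 24, 25, 26, 27, 28, 29, 31, 32, 33, 34, 36, 37, 38, 39, 41, 42, 43, 44, 46, 47, 48, 49}; there are 42 of them.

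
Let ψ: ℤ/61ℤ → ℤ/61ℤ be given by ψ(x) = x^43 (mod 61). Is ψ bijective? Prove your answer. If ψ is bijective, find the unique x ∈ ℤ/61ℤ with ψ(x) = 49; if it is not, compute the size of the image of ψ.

Since 61 is prime, the nonzero elements of ℤ/61ℤ form a cyclic group of order 60.
As gcd(43, 60) = 1, raising to the 43rd power is a bijection on this group: if s^43 ≡ t^43 then (st^{−1})^43 = 1, and the only element of order dividing gcd(43, 60) = 1 is 1, so s = t.
With ψ(0) = 0 this makes ψ injective on all of ℤ/61ℤ, hence bijective (finite equal-size domain and codomain). In particular ψ is bijective.
Since ψ is bijective, we find the preimage of 49. The inverse of x ↦ x^43 on (ℤ/61ℤ)^× is x ↦ x^7, because 43·7 = 301 = 5·60 + 1 ≡ 1 (mod 60) and x^{60} = 1 for x ≠ 0 (Fermat). So ψ⁻¹(49) = 49^7 mod 61.
Repeated squaring mod 61: 49^1 ≡ 49, 49^2 ≡ 49² = 2401 ≡ 22, 49^4 ≡ 22² = 484 ≡ 57. Since 7 = 4 + 2 + 1, 49^7 ≡ 57·22·49: 57·22 = 1254 ≡ 34, then 34·49 = 1666 ≡ 19. So 49^7 ≡ 19 (mod 61).
Hence ψ⁻¹(49) = 19.

19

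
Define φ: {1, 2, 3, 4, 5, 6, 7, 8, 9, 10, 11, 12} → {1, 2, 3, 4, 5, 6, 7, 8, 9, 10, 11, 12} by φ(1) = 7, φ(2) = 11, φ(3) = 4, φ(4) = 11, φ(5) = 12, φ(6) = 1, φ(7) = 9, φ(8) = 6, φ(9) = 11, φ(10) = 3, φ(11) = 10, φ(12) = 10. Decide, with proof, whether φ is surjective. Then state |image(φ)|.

9

No element maps to 2, so φ is not surjective.
The image of φ is {1, 3, 4, 6, 7, 9, 10, 11, 12}, which has 9 elements.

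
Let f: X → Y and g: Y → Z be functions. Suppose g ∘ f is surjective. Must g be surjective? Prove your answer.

Let c ∈ Z. Since g ∘ f is surjective, some a ∈ X has g(f(a)) = c. Then b = f(a) ∈ Y satisfies g(b) = c. So g is surjective.

surjective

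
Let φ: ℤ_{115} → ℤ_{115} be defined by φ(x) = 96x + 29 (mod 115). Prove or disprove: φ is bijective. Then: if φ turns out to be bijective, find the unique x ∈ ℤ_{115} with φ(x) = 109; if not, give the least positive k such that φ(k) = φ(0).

Suppose φ(u) = φ(v) in ℤ_{115}. Then 96u + 29 ≡ 96v + 29 (mod 115), hence 96(u − v) ≡ 0 (mod 115).
Since gcd(96, 115) = 1, 96 is invertible modulo 115, so u − v ≡ 0 (mod 115), i.e. u = v.
We now compute 96⁻¹ mod 115 explicitly. Euclid's algorithm: 115 = 1·96 + 19, 96 = 5·19 + 1; back-substituting gives 1 = 6·96 − 5·115, so 96⁻¹ ≡ 6 (mod 115).
For any y ∈ ℤ_{115}, x = 6(y − 29) mod 115 satisfies φ(x) = 96·6(y − 29) + 29 ≡ y (since 96·6 ≡ 1 mod 115). So every y has a preimage.
Therefore φ is bijective.
Since φ is bijective, we compute φ⁻¹(109): solve 96x + 29 ≡ 109 (mod 115), i.e. 96x ≡ 80 (mod 115).
Multiplying by 96⁻¹ = 6 gives x ≡ 6·80 = 480 = 4·115 + 20 ≡ 20 (mod 115).
Check: φ(20) = 96·20 + 29 = 1949 = 16·115 + 109 ≡ 109 (mod 115).

20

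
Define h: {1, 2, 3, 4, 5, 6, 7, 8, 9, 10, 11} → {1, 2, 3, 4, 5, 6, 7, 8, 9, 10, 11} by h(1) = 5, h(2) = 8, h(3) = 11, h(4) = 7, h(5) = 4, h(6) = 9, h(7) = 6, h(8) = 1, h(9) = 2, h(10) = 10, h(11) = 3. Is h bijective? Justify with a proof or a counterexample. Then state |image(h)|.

11

The values 5, 8, 11, 7, 4, 9, 6, 1, 2, 10, 3 are a permutation of {1, 2, 3, 4, 5, 6, 7, 8, 9, 10, 11}: each element appears exactly once.
So h is injective and surjective, hence bijective.
The image of h is {1, 2, 3, 4, 5, 6, 7, 8, 9, 10, 11}, which has 11 elements.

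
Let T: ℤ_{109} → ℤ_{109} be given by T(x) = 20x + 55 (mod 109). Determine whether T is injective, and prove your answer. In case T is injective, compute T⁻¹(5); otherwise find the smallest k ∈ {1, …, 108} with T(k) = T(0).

52

Recall that T is injective when T(a) = T(b) forces a = b.
Suppose T(a) = T(b) in ℤ_{109}. Then 20a + 55 ≡ 20b + 55 (mod 109), thus 20(a − b) ≡ 0 (mod 109).
Since gcd(20, 109) = 1, 20 is invertible modulo 109, therefore a − b ≡ 0 (mod 109), i.e. a = b.
So T is injective.
We now compute 20⁻¹ mod 109 explicitly. Euclid's algorithm: 109 = 5·20 + 9, 20 = 2·9 + 2, 9 = 4·2 + 1; back-substituting gives 1 = 60·20 − 11·109, so 20⁻¹ ≡ 60 (mod 109).
Since T is injective, we find T⁻¹(5): we need 20x ≡ 5 − 55 ≡ 59 (mod 109). Using 20⁻¹ = 60: x ≡ 60·59 = 3540 = 32·109 + 52, so x = 52.
Check: T(52) = 20·52 + 55 = 1095 = 10·109 + 5 ≡ 5 (mod 109).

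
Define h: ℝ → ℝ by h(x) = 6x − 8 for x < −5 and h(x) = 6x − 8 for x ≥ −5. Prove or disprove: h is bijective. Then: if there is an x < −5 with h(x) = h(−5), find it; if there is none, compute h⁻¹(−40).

-16/3

Both pieces are strictly increasing (slopes 6 and 6), so each is injective on its own interval.
The left piece maps (−∞, −5) onto (−∞, −38); the right piece maps [−5, ∞) onto [−38, ∞).
Since −38 = −38, the images partition ℝ: h is injective and surjective, hence bijective.
Because the two images are disjoint, no x < −5 has h(x) = h(−5), so we compute h⁻¹(−40): −40 lies in (−∞, −38), so solve 6x − 8 = −40: x = (−40 + 8)/6 = −16/3.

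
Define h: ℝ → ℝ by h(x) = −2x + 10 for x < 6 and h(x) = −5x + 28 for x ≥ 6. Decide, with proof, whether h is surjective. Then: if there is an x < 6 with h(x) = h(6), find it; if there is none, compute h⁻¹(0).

5

Both pieces are strictly decreasing (slopes −2 and −5), so each is injective on its own interval.
The left piece maps (−∞, 6) onto (−2, ∞); the right piece maps [6, ∞) onto (−∞, −2].
These images together cover ℝ, so h is surjective.
Because the two images are disjoint, no x < 6 has h(x) = h(6), so we compute h⁻¹(0): 0 lies in (−2, ∞), so solve −2x + 10 = 0: x = (0 − 10)/(−2) = 5.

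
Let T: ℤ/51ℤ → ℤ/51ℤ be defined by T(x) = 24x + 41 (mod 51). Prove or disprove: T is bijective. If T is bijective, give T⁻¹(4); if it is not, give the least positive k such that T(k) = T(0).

17

We have gcd(24, 51) = 3 > 1. Taking u = 0 and v = 17: T(0) = 41 and T(17) = 24·17 + 41 = 449 ≡ 41 (mod 51).
So T(0) = T(17) while 0 ≠ 17, thus T is not injective, hence not bijective.
Since T is not bijective, we find the least positive k with T(k) = T(0): this means 24k ≡ 0 (mod 51), i.e. 51 ∣ 24k. Since gcd(24, 51) = 3, dividing through by 3 this holds exactly when 17 ∣ 8k, and as gcd(8, 17) = 1, exactly when 17 ∣ k.
The smallest positive such k is 17.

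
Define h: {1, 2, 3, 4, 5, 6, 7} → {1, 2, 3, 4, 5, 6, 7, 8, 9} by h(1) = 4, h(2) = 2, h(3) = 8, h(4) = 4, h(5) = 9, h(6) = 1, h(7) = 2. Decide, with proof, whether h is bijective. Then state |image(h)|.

5

h(1) = 4 = h(4) with 1 ≠ 4, so h is not injective, hence not bijective.
The image of h is {1, 2, 4, 8, 9}, which has 5 elements.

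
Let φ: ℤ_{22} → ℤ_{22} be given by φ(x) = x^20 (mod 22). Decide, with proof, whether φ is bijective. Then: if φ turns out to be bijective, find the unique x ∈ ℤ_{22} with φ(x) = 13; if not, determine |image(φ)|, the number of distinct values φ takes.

4

φ(1) = 1^20 = 1.
φ(3): Repeated squaring mod 22: 3^1 ≡ 3, 3^2 ≡ 3² = 9, 3^4 ≡ 9² = 81 ≡ 15, 3^8 ≡ 15² = 225 ≡ 5, 3^16 ≡ 5² = 25 ≡ 3. Since 20 = 16 + 4, 3^20 ≡ 3·15: 3·15 = 45 ≡ 1. So 3^20 ≡ 1 (mod 22).
So φ(1) = φ(3) = 1 while 1 ≠ 3, so φ is not injective, hence not bijective.
Since φ is not bijective, we determine |image(φ)|. Computing x^20 mod 22 for each x (by repeated squaring, reducing mod 22 at every step), the values φ(0), φ(1), …, φ(21) are: 0, 1, 12, 1, 12, 1, 12, 1, 12, 1, 12, 11, 12, 1, 12, 1, 12, 1, 12, 1, 12, 1.
The distinct values are {0, 1, 11, 12}; there are 4 of them.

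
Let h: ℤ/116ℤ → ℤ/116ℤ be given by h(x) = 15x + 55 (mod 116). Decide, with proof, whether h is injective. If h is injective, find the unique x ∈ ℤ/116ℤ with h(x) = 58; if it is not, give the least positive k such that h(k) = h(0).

Suppose h(s) = h(t) in ℤ/116ℤ. Then 15s + 55 ≡ 15t + 55 (mod 116), hence 15(s − t) ≡ 0 (mod 116).
Since gcd(15, 116) = 1, 15 is invertible modulo 116, hence s − t ≡ 0 (mod 116), i.e. s = t.
Thus h is injective.
We now compute 15⁻¹ mod 116 explicitly. Euclid's algorithm: 116 = 7·15 + 11, 15 = 1·11 + 4, 11 = 2·4 + 3, 4 = 1·3 + 1; back-substituting gives 1 = 31·15 − 4·116, so 15⁻¹ ≡ 31 (mod 116).
Since h is injective, we find h⁻¹(58): we need 15x ≡ 58 − 55 ≡ 3 (mod 116). Using 15⁻¹ = 31: x ≡ 31·3 = 93, so x = 93.
Check: h(93) = 15·93 + 55 = 1450 = 12·116 + 58 ≡ 58 (mod 116).

93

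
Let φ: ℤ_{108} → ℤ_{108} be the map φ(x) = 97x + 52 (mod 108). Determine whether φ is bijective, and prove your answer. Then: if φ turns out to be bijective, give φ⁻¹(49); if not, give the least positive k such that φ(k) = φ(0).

Recall: φ is injective when φ(x_1) = φ(x_2) forces x_1 = x_2.
If φ(x_1) = φ(x_2), then 97x_1 ≡ 97x_2 (mod 108). Because gcd(97, 108) = 1, we may cancel 97 to get x_1 ≡ x_2 (mod 108).
We now compute 97⁻¹ mod 108 explicitly. Euclid's algorithm: 108 = 1·97 + 11, 97 = 8·11 + 9, 11 = 1·9 + 2, 9 = 4·2 + 1; back-substituting gives 1 = 49·97 − 44·108, so 97⁻¹ ≡ 49 (mod 108).
For any y ∈ ℤ_{108}, x = 49(y − 52) mod 108 satisfies φ(x) = 97·49(y − 52) + 52 ≡ y (since 97·49 ≡ 1 mod 108). So every y has a preimage.
Hence φ is bijective.
Since φ is bijective, we compute φ⁻¹(49): solve 97x + 52 ≡ 49 (mod 108), i.e. 97x ≡ 105 (mod 108).
Multiplying by 97⁻¹ = 49 gives x ≡ 49·105 = 5145 = 47·108 + 69 ≡ 69 (mod 108).
Check: φ(69) = 97·69 + 52 = 6745 = 62·108 + 49 ≡ 49 (mod 108).

69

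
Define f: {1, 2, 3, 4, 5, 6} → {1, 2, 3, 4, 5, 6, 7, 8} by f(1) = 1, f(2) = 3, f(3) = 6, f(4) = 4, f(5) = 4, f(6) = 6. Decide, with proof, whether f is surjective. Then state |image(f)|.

4

No element maps to 2, so f is not surjective.
The image of f is {1, 3, 4, 6}, which has 4 elements.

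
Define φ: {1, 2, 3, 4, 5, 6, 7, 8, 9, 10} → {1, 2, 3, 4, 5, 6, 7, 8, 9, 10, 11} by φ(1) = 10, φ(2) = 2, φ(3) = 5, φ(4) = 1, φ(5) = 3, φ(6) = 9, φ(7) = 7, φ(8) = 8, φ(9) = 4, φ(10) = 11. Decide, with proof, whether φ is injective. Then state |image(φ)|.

The values φ(1), …, φ(10) are 10, 2, 5, 1, 3, 9, 7, 8, 4, 11 — all distinct.
So φ(a) = φ(b) only when a = b, and φ is injective.
The image of φ is {1, 2, 3, 4, 5, 7, 8, 9, 10, 11}, which has 10 elements.

10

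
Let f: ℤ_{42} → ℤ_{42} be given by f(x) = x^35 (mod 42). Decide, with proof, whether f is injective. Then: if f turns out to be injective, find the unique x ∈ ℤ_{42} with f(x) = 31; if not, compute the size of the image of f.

Computing x^35 mod 42 for each x (by repeated squaring, reducing mod 42 at every step), the values f(0), f(1), …, f(41) are: 0, 1, 32, 33, 16, 17, 6, 7, 8, 39, 40, 23, 24, 13, 14, 15, 4, 5, 30, 31, 20, 21, 22, 11, 12, 37, 38, 27, 28, 29, 18, 19, 2, 3, 34, 35, 36, 25, 26, 9, 10, 41.
Every element of ℤ_{42} appears exactly once in this list, so f is a bijection, and in particular injective.
Since f is injective, we read off the preimage of 31 from the same table: f(19) = 31, so f⁻¹(31) = 19.

19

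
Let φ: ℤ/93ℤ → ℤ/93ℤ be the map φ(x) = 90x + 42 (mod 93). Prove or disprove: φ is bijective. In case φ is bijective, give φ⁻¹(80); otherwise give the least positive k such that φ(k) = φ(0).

31

We have gcd(90, 93) = 3 > 1. Taking u = 0 and v = 31: φ(0) = 42 and φ(31) = 90·31 + 42 = 2832 ≡ 42 (mod 93).
So φ(0) = φ(31) while 0 ≠ 31, so φ is not injective, hence not bijective.
Since φ is not bijective, we find the least positive k with φ(k) = φ(0): this means 90k ≡ 0 (mod 93), i.e. 93 ∣ 90k. Since gcd(90, 93) = 3, dividing through by 3 this holds exactly when 31 ∣ 30k, and as gcd(30, 31) = 1, exactly when 31 ∣ k.
The smallest positive such k is 31.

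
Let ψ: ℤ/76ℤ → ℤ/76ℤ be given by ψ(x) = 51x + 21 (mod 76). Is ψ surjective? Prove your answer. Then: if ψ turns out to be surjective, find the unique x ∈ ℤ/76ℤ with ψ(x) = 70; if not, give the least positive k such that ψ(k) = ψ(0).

Since gcd(51, 76) = 1, 51 is invertible modulo 76. Euclid's algorithm: 76 = 1·51 + 25, 51 = 2·25 + 1; back-substituting gives 1 = 3·51 − 2·76, so 51⁻¹ ≡ 3 (mod 76).
For any y ∈ ℤ/76ℤ, x = 3(y − 21) mod 76 satisfies ψ(x) = 51·3(y − 21) + 21 ≡ y (since 51·3 ≡ 1 mod 76). So every y has a preimage.
Thus ψ is surjective.
Since ψ is surjective, we compute ψ⁻¹(70): solve 51x + 21 ≡ 70 (mod 76), i.e. 51x ≡ 49 (mod 76).
Multiplying by 51⁻¹ = 3 gives x ≡ 3·49 = 147 = 1·76 + 71 ≡ 71 (mod 76).
Check: ψ(71) = 51·71 + 21 = 3642 = 47·76 + 70 ≡ 70 (mod 76).

71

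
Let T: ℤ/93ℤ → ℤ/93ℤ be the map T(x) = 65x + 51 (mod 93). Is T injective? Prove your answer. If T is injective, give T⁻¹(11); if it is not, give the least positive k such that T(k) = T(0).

Suppose T(s) = T(t) in ℤ/93ℤ. Then 65s + 51 ≡ 65t + 51 (mod 93), so 65(s − t) ≡ 0 (mod 93).
Since gcd(65, 93) = 1, 65 is invertible modulo 93, thus s − t ≡ 0 (mod 93), i.e. s = t.
Therefore T is injective.
We now compute 65⁻¹ mod 93 explicitly. Euclid's algorithm: 93 = 1·65 + 28, 65 = 2·28 + 9, 28 = 3·9 + 1; back-substituting gives 1 = 83·65 − 58·93, so 65⁻¹ ≡ 83 (mod 93).
Since T is injective, we find T⁻¹(11): we need 65x ≡ 11 − 51 ≡ 53 (mod 93). Using 65⁻¹ = 83: x ≡ 83·53 = 4399 = 47·93 + 28, so x = 28.
Check: T(28) = 65·28 + 51 = 1871 = 20·93 + 11 ≡ 11 (mod 93).

28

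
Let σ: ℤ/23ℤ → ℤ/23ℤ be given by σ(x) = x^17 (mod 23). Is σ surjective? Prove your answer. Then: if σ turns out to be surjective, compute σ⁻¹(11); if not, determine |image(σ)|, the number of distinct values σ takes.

17

Since 23 is prime, the nonzero elements of ℤ/23ℤ form a cyclic group of order 22.
As gcd(17, 22) = 1, raising to the 17th power is a bijection on this group: if s^17 ≡ t^17 then (st^{−1})^17 = 1, and the only element of order dividing gcd(17, 22) = 1 is 1, so s = t.
With σ(0) = 0 this makes σ injective on all of ℤ/23ℤ, hence bijective (finite equal-size domain and codomain). In particular σ is surjective.
Since σ is surjective, we find the preimage of 11. The inverse of x ↦ x^17 on (ℤ/23ℤ)^× is x ↦ x^13, because 17·13 = 221 = 10·22 + 1 ≡ 1 (mod 22) and x^{22} = 1 for x ≠ 0 (Fermat). So σ⁻¹(11) = 11^13 mod 23.
Repeated squaring mod 23: 11^1 ≡ 11, 11^2 ≡ 11² = 121 ≡ 6, 11^4 ≡ 6² = 36 ≡ 13, 11^8 ≡ 13² = 169 ≡ 8. Since 13 = 8 + 4 + 1, 11^13 ≡ 8·13·11: 8·13 = 104 ≡ 12, then 12·11 = 132 ≡ 17. So 11^13 ≡ 17 (mod 23).
Hence σ⁻¹(11) = 17.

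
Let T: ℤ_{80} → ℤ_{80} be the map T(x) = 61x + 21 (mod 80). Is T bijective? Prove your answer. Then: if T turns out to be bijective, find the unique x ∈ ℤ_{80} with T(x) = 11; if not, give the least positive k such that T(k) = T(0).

30

Suppose T(u) = T(v) in ℤ_{80}. Then 61u + 21 ≡ 61v + 21 (mod 80), thus 61(u − v) ≡ 0 (mod 80).
Since gcd(61, 80) = 1, 61 is invertible modulo 80, thus u − v ≡ 0 (mod 80), i.e. u = v.
We now compute 61⁻¹ mod 80 explicitly. Euclid's algorithm: 80 = 1·61 + 19, 61 = 3·19 + 4, 19 = 4·4 + 3, 4 = 1·3 + 1; back-substituting gives 1 = 21·61 − 16·80, so 61⁻¹ ≡ 21 (mod 80).
For any y ∈ ℤ_{80}, x = 21(y − 21) mod 80 satisfies T(x) = 61·21(y − 21) + 21 ≡ y (since 61·21 ≡ 1 mod 80). So every y has a preimage.
Thus T is bijective.
Since T is bijective, we compute T⁻¹(11): solve 61x + 21 ≡ 11 (mod 80), i.e. 61x ≡ 70 (mod 80).
Multiplying by 61⁻¹ = 21 gives x ≡ 21·70 = 1470 = 18·80 + 30 ≡ 30 (mod 80).
Check: T(30) = 61·30 + 21 = 1851 = 23·80 + 11 ≡ 11 (mod 80).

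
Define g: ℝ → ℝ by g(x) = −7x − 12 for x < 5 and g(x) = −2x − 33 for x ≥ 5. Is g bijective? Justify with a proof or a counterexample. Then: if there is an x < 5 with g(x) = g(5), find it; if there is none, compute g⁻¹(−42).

Both pieces are strictly decreasing (slopes −7 and −2), so each is injective on its own interval.
The left piece maps (−∞, 5) onto (−47, ∞); the right piece maps [5, ∞) onto (−∞, −43].
These images overlap. In particular g(5) = −43 (right piece), and solving −7x − 12 = −43 on the left piece gives x = 31/7 < 5.
So g(31/7) = g(5) with 31/7 ≠ 5, and g is not injective, hence not bijective. This x = 31/7 is the requested value below 5.

31/7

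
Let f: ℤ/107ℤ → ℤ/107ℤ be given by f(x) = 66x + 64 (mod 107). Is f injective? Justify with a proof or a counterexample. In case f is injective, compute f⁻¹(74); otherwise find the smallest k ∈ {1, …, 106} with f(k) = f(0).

65

Suppose f(x_1) = f(x_2) in ℤ/107ℤ. Then 66x_1 + 64 ≡ 66x_2 + 64 (mod 107), therefore 66(x_1 − x_2) ≡ 0 (mod 107).
Since gcd(66, 107) = 1, 66 is invertible modulo 107, therefore x_1 − x_2 ≡ 0 (mod 107), i.e. x_1 = x_2.
So f is injective.
We now compute 66⁻¹ mod 107 explicitly. Euclid's algorithm: 107 = 1·66 + 41, 66 = 1·41 + 25, 41 = 1·25 + 16, 25 = 1·16 + 9, 16 = 1·9 + 7, 9 = 1·7 + 2, 7 = 3·2 + 1; back-substituting gives 1 = 60·66 − 37·107, so 66⁻¹ ≡ 60 (mod 107).
Since f is injective, we find f⁻¹(74): we need 66x ≡ 74 − 64 ≡ 10 (mod 107). Using 66⁻¹ = 60: x ≡ 60·10 = 600 = 5·107 + 65, so x = 65.
Check: f(65) = 66·65 + 64 = 4354 = 40·107 + 74 ≡ 74 (mod 107).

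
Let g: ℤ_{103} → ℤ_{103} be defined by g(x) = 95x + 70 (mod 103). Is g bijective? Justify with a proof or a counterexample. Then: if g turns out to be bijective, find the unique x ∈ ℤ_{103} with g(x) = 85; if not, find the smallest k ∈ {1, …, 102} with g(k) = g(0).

11

By definition, injectivity means: for all s, t in the domain, g(s) = g(t) implies s = t.
If g(s) = g(t), then 95s ≡ 95t (mod 103). Because gcd(95, 103) = 1, we may cancel 95 to get s ≡ t (mod 103).
We now compute 95⁻¹ mod 103 explicitly. Euclid's algorithm: 103 = 1·95 + 8, 95 = 11·8 + 7, 8 = 1·7 + 1; back-substituting gives 1 = 90·95 − 83·103, so 95⁻¹ ≡ 90 (mod 103).
Then y ↦ 90(y − 70) is a two-sided inverse to g, so every y ∈ ℤ_{103} has a preimage.
Therefore g is bijective.
Since g is bijective, we compute g⁻¹(85): solve 95x + 70 ≡ 85 (mod 103), i.e. 95x ≡ 15 (mod 103).
Multiplying by 95⁻¹ = 90 gives x ≡ 90·15 = 1350 = 13·103 + 11 ≡ 11 (mod 103).
Check: g(11) = 95·11 + 70 = 1115 = 10·103 + 85 ≡ 85 (mod 103).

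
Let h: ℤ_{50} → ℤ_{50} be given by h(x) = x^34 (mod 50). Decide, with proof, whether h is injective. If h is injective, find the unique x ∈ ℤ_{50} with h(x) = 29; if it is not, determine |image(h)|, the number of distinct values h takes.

h(0) = 0^34 = 0.
h(10): Repeated squaring mod 50: 10^1 ≡ 10, 10^2 ≡ 10² = 100 ≡ 0, 10^4 ≡ 0² = 0, 10^8 ≡ 0² = 0, 10^16 ≡ 0² = 0, 10^32 ≡ 0² = 0. Since 34 = 32 + 2, 10^34 ≡ 0·0: 0·0 = 0. So 10^34 ≡ 0 (mod 50).
So h(0) = h(10) = 0 while 0 ≠ 10, so h is not injective.
Since h is not injective, we determine |image(h)|. Computing x^34 mod 50 for each x (by repeated squaring, reducing mod 50 at every step), the values h(0), h(1), …, h(49) are: 0, 1, 34, 19, 6, 25, 46, 49, 4, 11, 0, 41, 14, 39, 16, 25, 36, 29, 24, 21, 0, 31, 44, 9, 26, 25, 26, 9, 44, 31, 0, 21, 24, 29, 36, 25, 16, 39, 14, 41, 0, 11, 4, 49, 46, 25, 6, 19, 34, 1.
The distinct values are {0, 1, 4, 6, 9, 11, 14, 16, 19, 21, 24, 25, 26, 29, 31, 34, 36, 39, 41, 44, 46, 49}; there are 22 of them.

22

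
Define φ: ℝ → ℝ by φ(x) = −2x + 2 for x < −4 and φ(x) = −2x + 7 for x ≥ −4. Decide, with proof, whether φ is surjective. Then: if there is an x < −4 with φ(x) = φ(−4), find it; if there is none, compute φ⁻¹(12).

Both pieces are strictly decreasing (slopes −2 and −2), so each is injective on its own interval.
The left piece maps (−∞, −4) onto (10, ∞); the right piece maps [−4, ∞) onto (−∞, 15].
The union (10, ∞) ∪ (−∞, 15] covers ℝ, so φ is surjective.
For the follow-up: the images overlap, so an x < −4 with φ(x) = φ(−4) exists. φ(−4) = 15; solving −2x + 2 = 15 for x < −4 gives x = (15 − 2)/(−2) = −13/2.

-13/2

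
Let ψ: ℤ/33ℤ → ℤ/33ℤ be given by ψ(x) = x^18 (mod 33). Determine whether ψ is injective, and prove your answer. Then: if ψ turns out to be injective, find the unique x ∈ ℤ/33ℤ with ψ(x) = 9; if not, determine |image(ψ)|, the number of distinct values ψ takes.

ψ(4): Repeated squaring mod 33: 4^1 ≡ 4, 4^2 ≡ 4² = 16, 4^4 ≡ 16² = 256 ≡ 25, 4^8 ≡ 25² = 625 ≡ 31, 4^16 ≡ 31² = 961 ≡ 4. Since 18 = 16 + 2, 4^18 ≡ 4·16: 4·16 = 64 ≡ 31. So 4^18 ≡ 31 (mod 33).
ψ(7): Repeated squaring mod 33: 7^1 ≡ 7, 7^2 ≡ 7² = 49 ≡ 16, 7^4 ≡ 16² = 256 ≡ 25, 7^8 ≡ 25² = 625 ≡ 31, 7^16 ≡ 31² = 961 ≡ 4. Since 18 = 16 + 2, 7^18 ≡ 4·16: 4·16 = 64 ≡ 31. So 7^18 ≡ 31 (mod 33).
So ψ(4) = ψ(7) = 31 while 4 ≠ 7, so ψ is not injective.
Since ψ is not injective, we determine |image(ψ)|. Computing x^18 mod 33 for each x (by repeated squaring, reducing mod 33 at every step), the values ψ(0), ψ(1), …, ψ(32) are: 0, 1, 25, 27, 31, 4, 15, 31, 16, 3, 1, 22, 12, 25, 16, 9, 4, 4, 9, 16, 25, 12, 22, 1, 3, 16, 31, 15, 4, 31, 27, 25, 1.
The distinct values are {0, 1, 3, 4, 9, 12, 15, 16, 22, 25, 27, 31}; there are 12 of them.

12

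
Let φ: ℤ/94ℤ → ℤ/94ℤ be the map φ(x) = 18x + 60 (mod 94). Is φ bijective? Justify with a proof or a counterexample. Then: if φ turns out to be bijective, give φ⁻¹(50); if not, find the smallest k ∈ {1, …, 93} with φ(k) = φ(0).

47

We have gcd(18, 94) = 2 > 1. Taking u = 0 and v = 47: φ(0) = 60 and φ(47) = 18·47 + 60 = 906 ≡ 60 (mod 94).
So φ(0) = φ(47) while 0 ≠ 47, hence φ is not injective, hence not bijective.
Since φ is not bijective, we find the least positive k with φ(k) = φ(0): this means 18k ≡ 0 (mod 94), i.e. 94 ∣ 18k. Since gcd(18, 94) = 2, dividing through by 2 this holds exactly when 47 ∣ 9k, and as gcd(9, 47) = 1, exactly when 47 ∣ k.
The smallest positive such k is 47.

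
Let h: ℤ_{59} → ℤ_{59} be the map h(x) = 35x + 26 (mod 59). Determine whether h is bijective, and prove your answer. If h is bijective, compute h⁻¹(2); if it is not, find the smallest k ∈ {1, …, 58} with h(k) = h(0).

1

If h(s) = h(t), then 35s ≡ 35t (mod 59). Because gcd(35, 59) = 1, we may cancel 35 to get s ≡ t (mod 59).
We now compute 35⁻¹ mod 59 explicitly. Euclid's algorithm: 59 = 1·35 + 24, 35 = 1·24 + 11, 24 = 2·11 + 2, 11 = 5·2 + 1; back-substituting gives 1 = 27·35 − 16·59, so 35⁻¹ ≡ 27 (mod 59).
Then y ↦ 27(y − 26) is a two-sided inverse to h, so every y ∈ ℤ_{59} has a preimage.
So h is bijective.
Since h is bijective, we find h⁻¹(2): we need 35x ≡ 2 − 26 ≡ 35 (mod 59). Using 35⁻¹ = 27: x ≡ 27·35 = 945 = 16·59 + 1, so x = 1.
Check: h(1) = 35·1 + 26 = 61 = 1·59 + 2 ≡ 2 (mod 59).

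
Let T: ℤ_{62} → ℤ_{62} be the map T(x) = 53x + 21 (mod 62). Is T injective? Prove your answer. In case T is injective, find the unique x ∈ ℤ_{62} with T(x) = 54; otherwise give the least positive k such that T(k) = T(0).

17

Suppose T(s) = T(t) in ℤ_{62}. Then 53s + 21 ≡ 53t + 21 (mod 62), therefore 53(s − t) ≡ 0 (mod 62).
Since gcd(53, 62) = 1, 53 is invertible modulo 62, so s − t ≡ 0 (mod 62), i.e. s = t.
Therefore T is injective.
We now compute 53⁻¹ mod 62 explicitly. Euclid's algorithm: 62 = 1·53 + 9, 53 = 5·9 + 8, 9 = 1·8 + 1; back-substituting gives 1 = 55·53 − 47·62, so 53⁻¹ ≡ 55 (mod 62).
Since T is injective, we compute T⁻¹(54): solve 53x + 21 ≡ 54 (mod 62), i.e. 53x ≡ 33 (mod 62).
Multiplying by 53⁻¹ = 55 gives x ≡ 55·33 = 1815 = 29·62 + 17 ≡ 17 (mod 62).
Check: T(17) = 53·17 + 21 = 922 = 14·62 + 54 ≡ 54 (mod 62).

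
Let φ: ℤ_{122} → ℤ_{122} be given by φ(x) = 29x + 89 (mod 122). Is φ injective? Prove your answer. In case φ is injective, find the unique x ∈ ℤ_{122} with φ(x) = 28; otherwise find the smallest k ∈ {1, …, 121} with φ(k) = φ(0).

If φ(a) = φ(b), then 29a ≡ 29b (mod 122). Because gcd(29, 122) = 1, we may cancel 29 to get a ≡ b (mod 122).
Therefore φ is injective.
We now compute 29⁻¹ mod 122 explicitly. Euclid's algorithm: 122 = 4·29 + 6, 29 = 4·6 + 5, 6 = 1·5 + 1; back-substituting gives 1 = 101·29 − 24·122, so 29⁻¹ ≡ 101 (mod 122).
Since φ is injective, we compute φ⁻¹(28): solve 29x + 89 ≡ 28 (mod 122), i.e. 29x ≡ 61 (mod 122).
Multiplying by 29⁻¹ = 101 gives x ≡ 101·61 = 6161 = 50·122 + 61 ≡ 61 (mod 122).
Check: φ(61) = 29·61 + 89 = 1858 = 15·122 + 28 ≡ 28 (mod 122).

61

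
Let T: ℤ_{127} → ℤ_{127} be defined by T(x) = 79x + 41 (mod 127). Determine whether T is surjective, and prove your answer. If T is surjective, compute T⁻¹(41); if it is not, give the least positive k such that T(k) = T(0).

0

Recall: surjectivity means every element of the codomain has a preimage under T.
Since gcd(79, 127) = 1, 79 is invertible modulo 127. Euclid's algorithm: 127 = 1·79 + 48, 79 = 1·48 + 31, 48 = 1·31 + 17, 31 = 1·17 + 14, 17 = 1·14 + 3, 14 = 4·3 + 2, 3 = 1·2 + 1; back-substituting gives 1 = 82·79 − 51·127, so 79⁻¹ ≡ 82 (mod 127).
For any y ∈ ℤ_{127}, x = 82(y − 41) mod 127 satisfies T(x) = 79·82(y − 41) + 41 ≡ y (since 79·82 ≡ 1 mod 127). So every y has a preimage.
Hence T is surjective.
Since T is surjective, we find T⁻¹(41): we need 79x ≡ 41 − 41 ≡ 0 (mod 127). Using 79⁻¹ = 82: x ≡ 82·0 = 0, so x = 0.
Check: T(0) = 79·0 + 41 = 41 ≡ 41 (mod 127).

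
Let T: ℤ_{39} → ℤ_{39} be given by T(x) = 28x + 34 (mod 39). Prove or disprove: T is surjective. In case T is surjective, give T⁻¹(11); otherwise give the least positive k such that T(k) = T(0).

By definition, T is surjective if every y in the codomain equals T(x) for some x in the domain.
Since gcd(28, 39) = 1, 28 is invertible modulo 39. Euclid's algorithm: 39 = 1·28 + 11, 28 = 2·11 + 6, 11 = 1·6 + 5, 6 = 1·5 + 1; back-substituting gives 1 = 7·28 − 5·39, so 28⁻¹ ≡ 7 (mod 39).
Then y ↦ 7(y − 34) is a two-sided inverse to T, so every y ∈ ℤ_{39} has a preimage.
Therefore T is surjective.
Since T is surjective, we compute T⁻¹(11): solve 28x + 34 ≡ 11 (mod 39), i.e. 28x ≡ 16 (mod 39).
Multiplying by 28⁻¹ = 7 gives x ≡ 7·16 = 112 = 2·39 + 34 ≡ 34 (mod 39).
Check: T(34) = 28·34 + 34 = 986 = 25·39 + 11 ≡ 11 (mod 39).

34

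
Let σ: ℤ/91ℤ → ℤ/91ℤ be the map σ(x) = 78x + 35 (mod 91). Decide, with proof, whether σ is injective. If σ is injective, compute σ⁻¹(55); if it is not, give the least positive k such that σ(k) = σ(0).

We have gcd(78, 91) = 13 > 1. Taking s = 0 and t = 7: σ(0) = 35 and σ(7) = 78·7 + 35 = 581 ≡ 35 (mod 91).
So σ(0) = σ(7) while 0 ≠ 7, hence σ is not injective.
Since σ is not injective, we find the least positive k with σ(k) = σ(0): this means 78k ≡ 0 (mod 91), i.e. 91 ∣ 78k. Since gcd(78, 91) = 13, dividing through by 13 this holds exactly when 7 ∣ 6k, and as gcd(6, 7) = 1, exactly when 7 ∣ k.
The smallest positive such k is 7.

7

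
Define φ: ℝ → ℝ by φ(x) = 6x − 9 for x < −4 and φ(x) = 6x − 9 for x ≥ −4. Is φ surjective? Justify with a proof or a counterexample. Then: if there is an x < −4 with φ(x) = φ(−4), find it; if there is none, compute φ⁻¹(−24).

-5/2

Both pieces are strictly increasing (slopes 6 and 6), so each is injective on its own interval.
The left piece maps (−∞, −4) onto (−∞, −33); the right piece maps [−4, ∞) onto [−33, ∞).
These images together cover ℝ, so φ is surjective.
Because the two images are disjoint, no x < −4 has φ(x) = φ(−4), so we compute φ⁻¹(−24): −24 lies in [−33, ∞), so solve 6x − 9 = −24: x = (−24 + 9)/6 = −5/2.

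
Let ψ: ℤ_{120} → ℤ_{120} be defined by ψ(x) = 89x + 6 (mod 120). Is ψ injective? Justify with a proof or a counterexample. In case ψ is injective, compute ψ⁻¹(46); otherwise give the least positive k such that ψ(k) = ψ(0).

80

By definition, ψ is injective if ψ(a) = ψ(b) implies a = b.
If ψ(a) = ψ(b), then 89a ≡ 89b (mod 120). Because gcd(89, 120) = 1, we may cancel 89 to get a ≡ b (mod 120).
Thus ψ is injective.
We now compute 89⁻¹ mod 120 explicitly. Euclid's algorithm: 120 = 1·89 + 31, 89 = 2·31 + 27, 31 = 1·27 + 4, 27 = 6·4 + 3, 4 = 1·3 + 1; back-substituting gives 1 = 89·89 − 66·120, so 89⁻¹ ≡ 89 (mod 120).
Since ψ is injective, we compute ψ⁻¹(46): solve 89x + 6 ≡ 46 (mod 120), i.e. 89x ≡ 40 (mod 120).
Multiplying by 89⁻¹ = 89 gives x ≡ 89·40 = 3560 = 29·120 + 80 ≡ 80 (mod 120).
Check: ψ(80) = 89·80 + 6 = 7126 = 59·120 + 46 ≡ 46 (mod 120).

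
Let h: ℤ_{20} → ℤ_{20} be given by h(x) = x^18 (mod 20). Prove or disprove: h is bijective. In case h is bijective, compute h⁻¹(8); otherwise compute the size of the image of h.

h(4): Repeated squaring mod 20: 4^1 ≡ 4, 4^2 ≡ 4² = 16, 4^4 ≡ 16² = 256 ≡ 16, 4^8 ≡ 16² = 256 ≡ 16, 4^16 ≡ 16² = 256 ≡ 16. Since 18 = 16 + 2, 4^18 ≡ 16·16: 16·16 = 256 ≡ 16. So 4^18 ≡ 16 (mod 20).
h(6): Repeated squaring mod 20: 6^1 ≡ 6, 6^2 ≡ 6² = 36 ≡ 16, 6^4 ≡ 16² = 256 ≡ 16, 6^8 ≡ 16² = 256 ≡ 16, 6^16 ≡ 16² = 256 ≡ 16. Since 18 = 16 + 2, 6^18 ≡ 16·16: 16·16 = 256 ≡ 16. So 6^18 ≡ 16 (mod 20).
So h(4) = h(6) = 16 while 4 ≠ 6, thus h is not injective, hence not bijective.
Since h is not bijective, we determine |image(h)|. Computing x^18 mod 20 for each x (by repeated squaring, reducing mod 20 at every step), the values h(0), h(1), …, h(19) are: 0, 1, 4, 9, 16, 5, 16, 9, 4, 1, 0, 1, 4, 9, 16, 5, 16, 9, 4, 1.
The distinct values are {0, 1, 4, 5, 9, 16}; there are 6 of them.

6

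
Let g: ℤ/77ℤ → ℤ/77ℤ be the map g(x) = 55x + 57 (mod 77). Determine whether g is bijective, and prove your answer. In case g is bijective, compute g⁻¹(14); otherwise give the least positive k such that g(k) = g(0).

We have gcd(55, 77) = 11 > 1. Taking x_1 = 0 and x_2 = 7: g(0) = 57 and g(7) = 55·7 + 57 = 442 ≡ 57 (mod 77).
So g(0) = g(7) while 0 ≠ 7, thus g is not injective, hence not bijective.
Since g is not bijective, we find the least positive k with g(k) = g(0): this means 55k ≡ 0 (mod 77), i.e. 77 ∣ 55k. Since gcd(55, 77) = 11, dividing through by 11 this holds exactly when 7 ∣ 5k, and as gcd(5, 7) = 1, exactly when 7 ∣ k.
The smallest positive such k is 7.

7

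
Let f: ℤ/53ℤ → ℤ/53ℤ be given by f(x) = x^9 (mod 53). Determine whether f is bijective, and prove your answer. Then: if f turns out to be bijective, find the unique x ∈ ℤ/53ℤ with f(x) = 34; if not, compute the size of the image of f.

Since 53 is prime, the nonzero elements of ℤ/53ℤ form a cyclic group of order 52.
As gcd(9, 52) = 1, raising to the 9th power is a bijection on this group: if s^9 ≡ t^9 then (st^{−1})^9 = 1, and the only element of order dividing gcd(9, 52) = 1 is 1, so s = t.
With f(0) = 0 this makes f injective on all of ℤ/53ℤ, hence bijective (finite equal-size domain and codomain). In particular f is bijective.
Since f is bijective, we find the preimage of 34. The inverse of x ↦ x^9 on (ℤ/53ℤ)^× is x ↦ x^29, because 9·29 = 261 = 5·52 + 1 ≡ 1 (mod 52) and x^{52} = 1 for x ≠ 0 (Fermat). So f⁻¹(34) = 34^29 mod 53.
Repeated squaring mod 53: 34^1 ≡ 34, 34^2 ≡ 34² = 1156 ≡ 43, 34^4 ≡ 43² = 1849 ≡ 47, 34^8 ≡ 47² = 2209 ≡ 36, 34^16 ≡ 36² = 1296 ≡ 24. Since 29 = 16 + 8 + 4 + 1, 34^29 ≡ 24·36·47·34: 24·36 = 864 ≡ 16, then 16·47 = 752 ≡ 10, then 10·34 = 340 ≡ 22. So 34^29 ≡ 22 (mod 53).
Hence f⁻¹(34) = 22.

22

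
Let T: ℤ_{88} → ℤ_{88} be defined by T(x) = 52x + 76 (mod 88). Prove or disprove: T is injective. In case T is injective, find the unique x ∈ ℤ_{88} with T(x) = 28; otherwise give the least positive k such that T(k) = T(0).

22

Recall: T is injective if T(u) = T(v) implies u = v.
We have gcd(52, 88) = 4 > 1. Taking u = 0 and v = 22: T(0) = 76 and T(22) = 52·22 + 76 = 1220 ≡ 76 (mod 88).
So T(0) = T(22) while 0 ≠ 22, so T is not injective.
Since T is not injective, we find the least positive k with T(k) = T(0): this means 52k ≡ 0 (mod 88), i.e. 88 ∣ 52k. Since gcd(52, 88) = 4, dividing through by 4 this holds exactly when 22 ∣ 13k, and as gcd(13, 22) = 1, exactly when 22 ∣ k.
The smallest positive such k is 22.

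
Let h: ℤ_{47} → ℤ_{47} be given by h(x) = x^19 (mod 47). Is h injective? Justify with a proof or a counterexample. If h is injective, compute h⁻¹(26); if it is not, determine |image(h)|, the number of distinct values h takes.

Since 47 is prime, the nonzero elements of ℤ_{47} form a cyclic group of order 46.
As gcd(19, 46) = 1, raising to the 19th power is a bijection on this group: if s^19 ≡ t^19 then (st^{−1})^19 = 1, and the only element of order dividing gcd(19, 46) = 1 is 1, so s = t.
With h(0) = 0 this makes h injective on all of ℤ_{47}, hence bijective (finite equal-size domain and codomain). In particular h is injective.
Since h is injective, we find the preimage of 26. The inverse of x ↦ x^19 on (ℤ_{47})^× is x ↦ x^17, because 19·17 = 323 = 7·46 + 1 ≡ 1 (mod 46) and x^{46} = 1 for x ≠ 0 (Fermat). So h⁻¹(26) = 26^17 mod 47.
Repeated squaring mod 47: 26^1 ≡ 26, 26^2 ≡ 26² = 676 ≡ 18, 26^4 ≡ 18² = 324 ≡ 42, 26^8 ≡ 42² = 1764 ≡ 25, 26^16 ≡ 25² = 625 ≡ 14. Since 17 = 16 + 1, 26^17 ≡ 14·26: 14·26 = 364 ≡ 35. So 26^17 ≡ 35 (mod 47).
Hence h⁻¹(26) = 35.

35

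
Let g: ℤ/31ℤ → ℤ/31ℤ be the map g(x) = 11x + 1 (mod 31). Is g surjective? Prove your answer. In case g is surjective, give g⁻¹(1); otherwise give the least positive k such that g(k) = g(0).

0

Recall: g is surjective if every y in the codomain equals g(x) for some x in the domain.
Since gcd(11, 31) = 1, 11 is invertible modulo 31. Euclid's algorithm: 31 = 2·11 + 9, 11 = 1·9 + 2, 9 = 4·2 + 1; back-substituting gives 1 = 17·11 − 6·31, so 11⁻¹ ≡ 17 (mod 31).
Then y ↦ 17(y − 1) is a two-sided inverse to g, so every y ∈ ℤ/31ℤ has a preimage.
Thus g is surjective.
Since g is surjective, we find g⁻¹(1): we need 11x ≡ 1 − 1 ≡ 0 (mod 31). Using 11⁻¹ = 17: x ≡ 17·0 = 0, so x = 0.
Check: g(0) = 11·0 + 1 = 1 ≡ 1 (mod 31).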